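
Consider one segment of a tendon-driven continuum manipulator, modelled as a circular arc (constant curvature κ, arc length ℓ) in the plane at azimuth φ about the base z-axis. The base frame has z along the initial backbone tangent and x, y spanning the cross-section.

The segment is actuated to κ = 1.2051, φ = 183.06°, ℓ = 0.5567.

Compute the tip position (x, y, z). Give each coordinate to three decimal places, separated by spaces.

-0.180 -0.010 0.516

θ = κ·ℓ = 1.2051 × 0.5567 = 0.67088 rad
ρ = (1 − cos θ)/κ = (1 − 0.78328)/1.2051 = 0.17984
z = sin θ / κ = 0.62167/1.2051 = 0.51587
x = ρ cos φ = 0.17984 × cos(183.06°) = -0.17958
y = ρ sin φ = 0.17984 × sin(183.06°) = -0.00960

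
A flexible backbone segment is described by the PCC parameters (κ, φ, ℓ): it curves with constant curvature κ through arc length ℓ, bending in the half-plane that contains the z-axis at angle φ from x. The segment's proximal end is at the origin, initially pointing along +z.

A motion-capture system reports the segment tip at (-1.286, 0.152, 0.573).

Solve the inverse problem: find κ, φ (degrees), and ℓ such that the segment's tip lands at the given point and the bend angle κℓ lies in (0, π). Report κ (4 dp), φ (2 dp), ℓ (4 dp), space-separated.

ρ = √(x²+y²) = √(-1.286² + 0.152²) = 1.29495
φ = atan2(y, x) mod 360° = atan2(0.152, -1.286) = 173.2591°
|p|² = ρ² + z² = 1.29495² + 0.573² = 2.00523
κ = 2ρ / |p|² = 2×1.29495 / 2.00523 = 1.29157
θ = 2·atan2(ρ, z) = 2·atan2(1.29495, 0.573) = 2.30841 rad
ℓ = θ/κ = 2.30841/1.29157 = 1.78729

1.2916 173.26 1.7873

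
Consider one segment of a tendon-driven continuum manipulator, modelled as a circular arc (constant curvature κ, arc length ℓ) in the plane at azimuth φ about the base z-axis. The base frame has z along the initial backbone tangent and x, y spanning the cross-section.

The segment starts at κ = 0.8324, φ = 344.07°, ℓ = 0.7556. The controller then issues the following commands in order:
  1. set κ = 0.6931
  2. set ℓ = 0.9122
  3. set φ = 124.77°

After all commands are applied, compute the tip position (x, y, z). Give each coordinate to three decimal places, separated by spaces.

-0.159 0.229 0.853

initial: κ=0.8324, φ=344.07°, ℓ=0.7556
cmd 1: set κ=0.6931 → (κ,φ,ℓ)=(0.6931,344.07°,0.7556) → tip=(0.1859,-0.0531,0.7215)
cmd 2: set ℓ=0.9122 → (κ,φ,ℓ)=(0.6931,344.07°,0.9122) → tip=(0.2682,-0.0765,0.8526)
cmd 3: set φ=124.77° → (κ,φ,ℓ)=(0.6931,124.77°,0.9122) → tip=(-0.1590,0.2291,0.8526)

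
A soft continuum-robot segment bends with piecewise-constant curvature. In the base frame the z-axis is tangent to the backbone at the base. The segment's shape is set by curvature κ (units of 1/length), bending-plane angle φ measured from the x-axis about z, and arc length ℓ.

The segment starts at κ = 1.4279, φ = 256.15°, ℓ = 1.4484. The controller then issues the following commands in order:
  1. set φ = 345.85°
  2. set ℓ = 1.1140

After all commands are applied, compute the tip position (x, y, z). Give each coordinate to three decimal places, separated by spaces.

initial: κ=1.4279, φ=256.15°, ℓ=1.4484
cmd 1: set φ=345.85° → (κ,φ,ℓ)=(1.4279,345.85°,1.4484) → tip=(1.0031,-0.2529,0.6155)
cmd 2: set ℓ=1.1140 → (κ,φ,ℓ)=(1.4279,345.85°,1.1140) → tip=(0.6926,-0.1746,0.7002)

0.693 -0.175 0.700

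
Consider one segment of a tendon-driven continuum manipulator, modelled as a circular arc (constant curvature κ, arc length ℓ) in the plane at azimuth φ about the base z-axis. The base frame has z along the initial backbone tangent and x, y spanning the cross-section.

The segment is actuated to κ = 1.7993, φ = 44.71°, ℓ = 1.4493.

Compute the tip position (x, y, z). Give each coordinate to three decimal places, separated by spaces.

0.735 0.728 0.283

θ = κ·ℓ = 1.7993 × 1.4493 = 2.60773 rad
ρ = (1 − cos θ)/κ = (1 − -0.86085)/1.7993 = 1.03421
z = sin θ / κ = 0.50887/1.7993 = 0.28281
x = ρ cos φ = 1.03421 × cos(44.71°) = 0.73499
y = ρ sin φ = 1.03421 × sin(44.71°) = 0.72758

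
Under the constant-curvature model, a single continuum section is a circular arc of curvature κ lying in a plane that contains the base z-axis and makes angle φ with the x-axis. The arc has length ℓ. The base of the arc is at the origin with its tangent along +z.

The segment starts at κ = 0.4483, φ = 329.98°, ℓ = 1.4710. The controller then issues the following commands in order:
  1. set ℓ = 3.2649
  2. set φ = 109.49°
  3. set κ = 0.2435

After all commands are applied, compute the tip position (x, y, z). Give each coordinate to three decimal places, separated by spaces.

initial: κ=0.4483, φ=329.98°, ℓ=1.4710
cmd 1: set ℓ=3.2649 → (κ,φ,ℓ)=(0.4483,329.98°,3.2649) → tip=(1.7249,-0.9967,2.2179)
cmd 2: set φ=109.49° → (κ,φ,ℓ)=(0.4483,109.49°,3.2649) → tip=(-0.6647,1.8780,2.2179)
cmd 3: set κ=0.2435 → (κ,φ,ℓ)=(0.2435,109.49°,3.2649) → tip=(-0.4107,1.1603,2.9317)

-0.411 1.160 2.932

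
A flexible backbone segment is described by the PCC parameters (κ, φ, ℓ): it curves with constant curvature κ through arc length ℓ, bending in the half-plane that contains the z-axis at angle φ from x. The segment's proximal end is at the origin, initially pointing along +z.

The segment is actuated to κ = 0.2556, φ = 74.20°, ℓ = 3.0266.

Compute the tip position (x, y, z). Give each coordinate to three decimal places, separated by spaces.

0.303 1.071 2.734

θ = κ·ℓ = 0.2556 × 3.0266 = 0.77360 rad
ρ = (1 − cos θ)/κ = (1 − 0.71540)/0.2556 = 1.11346
z = sin θ / κ = 0.69871/0.2556 = 2.73362
x = ρ cos φ = 1.11346 × cos(74.20°) = 0.30317
y = ρ sin φ = 1.11346 × sin(74.20°) = 1.07139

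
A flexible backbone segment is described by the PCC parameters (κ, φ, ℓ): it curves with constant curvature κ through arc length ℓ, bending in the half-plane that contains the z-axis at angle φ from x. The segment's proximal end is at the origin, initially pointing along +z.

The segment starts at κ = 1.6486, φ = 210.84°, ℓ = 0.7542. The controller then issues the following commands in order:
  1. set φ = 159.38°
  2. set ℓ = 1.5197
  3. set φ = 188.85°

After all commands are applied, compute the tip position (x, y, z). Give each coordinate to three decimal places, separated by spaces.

-1.081 -0.168 0.360

initial: κ=1.6486, φ=210.84°, ℓ=0.7542
cmd 1: set φ=159.38° → (κ,φ,ℓ)=(1.6486,159.38°,0.7542) → tip=(-0.3851,0.1449,0.5744)
cmd 2: set ℓ=1.5197 → (κ,φ,ℓ)=(1.6486,159.38°,1.5197) → tip=(-1.0244,0.3854,0.3604)
cmd 3: set φ=188.85° → (κ,φ,ℓ)=(1.6486,188.85°,1.5197) → tip=(-1.0814,-0.1684,0.3604)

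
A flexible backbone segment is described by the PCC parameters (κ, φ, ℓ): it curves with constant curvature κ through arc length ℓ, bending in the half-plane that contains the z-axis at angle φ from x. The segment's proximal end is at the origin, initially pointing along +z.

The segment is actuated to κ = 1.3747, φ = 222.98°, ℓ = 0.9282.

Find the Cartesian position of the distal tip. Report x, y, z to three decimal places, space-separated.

θ = κ·ℓ = 1.3747 × 0.9282 = 1.27600 rad
ρ = (1 − cos θ)/κ = (1 − 0.29055)/1.3747 = 0.51608
z = sin θ / κ = 0.95686/1.3747 = 0.69605
x = ρ cos φ = 0.51608 × cos(222.98°) = -0.37756
y = ρ sin φ = 0.51608 × sin(222.98°) = -0.35183

-0.378 -0.352 0.696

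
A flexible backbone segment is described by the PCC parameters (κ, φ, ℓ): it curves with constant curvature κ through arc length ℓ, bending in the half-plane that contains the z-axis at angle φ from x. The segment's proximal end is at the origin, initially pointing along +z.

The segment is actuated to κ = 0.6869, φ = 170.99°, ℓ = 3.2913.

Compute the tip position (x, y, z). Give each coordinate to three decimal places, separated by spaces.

θ = κ·ℓ = 0.6869 × 3.2913 = 2.26079 rad
ρ = (1 − cos θ)/κ = (1 − -0.63654)/0.6869 = 2.38249
z = sin θ / κ = 0.77125/0.6869 = 1.12279
x = ρ cos φ = 2.38249 × cos(170.99°) = -2.35310
y = ρ sin φ = 2.38249 × sin(170.99°) = 0.37311

-2.353 0.373 1.123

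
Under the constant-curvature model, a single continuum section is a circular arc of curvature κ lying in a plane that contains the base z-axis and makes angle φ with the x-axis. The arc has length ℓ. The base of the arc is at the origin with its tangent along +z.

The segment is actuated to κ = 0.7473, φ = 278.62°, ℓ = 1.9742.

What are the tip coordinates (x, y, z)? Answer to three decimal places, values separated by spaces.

0.181 -1.197 1.332

θ = κ·ℓ = 0.7473 × 1.9742 = 1.47532 rad
ρ = (1 − cos θ)/κ = (1 − 0.09533)/0.7473 = 1.21058
z = sin θ / κ = 0.99545/0.7473 = 1.33206
x = ρ cos φ = 1.21058 × cos(278.62°) = 0.18144
y = ρ sin φ = 1.21058 × sin(278.62°) = -1.19691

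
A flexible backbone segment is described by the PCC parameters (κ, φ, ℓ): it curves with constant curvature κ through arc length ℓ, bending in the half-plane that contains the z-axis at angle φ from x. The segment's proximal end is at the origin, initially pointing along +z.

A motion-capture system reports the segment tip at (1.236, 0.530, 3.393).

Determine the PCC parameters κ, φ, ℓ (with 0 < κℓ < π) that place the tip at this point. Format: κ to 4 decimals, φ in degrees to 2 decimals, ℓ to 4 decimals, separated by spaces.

ρ = √(x²+y²) = √(1.236² + 0.530²) = 1.34484
φ = atan2(y, x) mod 360° = atan2(0.530, 1.236) = 23.2098°
|p|² = ρ² + z² = 1.34484² + 3.393² = 13.32104
κ = 2ρ / |p|² = 2×1.34484 / 13.32104 = 0.20191
θ = 2·atan2(ρ, z) = 2·atan2(1.34484, 3.393) = 0.75472 rad
ℓ = θ/κ = 0.75472/0.20191 = 3.73789

0.2019 23.21 3.7379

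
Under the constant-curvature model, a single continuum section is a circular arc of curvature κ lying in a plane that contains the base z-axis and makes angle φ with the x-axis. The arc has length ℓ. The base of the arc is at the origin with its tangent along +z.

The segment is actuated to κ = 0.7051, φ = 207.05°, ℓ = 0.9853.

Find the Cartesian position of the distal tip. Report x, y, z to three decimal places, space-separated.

-0.293 -0.149 0.908

θ = κ·ℓ = 0.7051 × 0.9853 = 0.69474 rad
ρ = (1 − cos θ)/κ = (1 − 0.76822)/0.7051 = 0.32871
z = sin θ / κ = 0.64018/0.7051 = 0.90793
x = ρ cos φ = 0.32871 × cos(207.05°) = -0.29276
y = ρ sin φ = 0.32871 × sin(207.05°) = -0.14949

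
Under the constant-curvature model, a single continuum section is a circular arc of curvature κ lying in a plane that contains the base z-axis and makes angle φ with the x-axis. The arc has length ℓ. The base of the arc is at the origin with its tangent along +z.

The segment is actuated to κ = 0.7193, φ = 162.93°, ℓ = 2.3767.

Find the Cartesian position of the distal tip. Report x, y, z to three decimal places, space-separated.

-1.513 0.465 1.377

θ = κ·ℓ = 0.7193 × 2.3767 = 1.70956 rad
ρ = (1 − cos θ)/κ = (1 − -0.13832)/0.7193 = 1.58254
z = sin θ / κ = 0.99039/0.7193 = 1.37688
x = ρ cos φ = 1.58254 × cos(162.93°) = -1.51282
y = ρ sin φ = 1.58254 × sin(162.93°) = 0.46454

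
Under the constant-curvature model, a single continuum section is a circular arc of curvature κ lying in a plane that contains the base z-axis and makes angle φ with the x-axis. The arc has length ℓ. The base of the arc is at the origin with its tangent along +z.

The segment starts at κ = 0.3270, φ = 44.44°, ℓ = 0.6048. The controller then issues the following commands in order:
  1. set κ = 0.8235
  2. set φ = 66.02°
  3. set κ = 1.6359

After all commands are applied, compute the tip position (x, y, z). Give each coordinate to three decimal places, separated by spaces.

initial: κ=0.3270, φ=44.44°, ℓ=0.6048
cmd 1: set κ=0.8235 → (κ,φ,ℓ)=(0.8235,44.44°,0.6048) → tip=(0.1053,0.1033,0.5801)
cmd 2: set φ=66.02° → (κ,φ,ℓ)=(0.8235,66.02°,0.6048) → tip=(0.0600,0.1348,0.5801)
cmd 3: set κ=1.6359 → (κ,φ,ℓ)=(1.6359,66.02°,0.6048) → tip=(0.1120,0.2518,0.5108)

0.112 0.252 0.511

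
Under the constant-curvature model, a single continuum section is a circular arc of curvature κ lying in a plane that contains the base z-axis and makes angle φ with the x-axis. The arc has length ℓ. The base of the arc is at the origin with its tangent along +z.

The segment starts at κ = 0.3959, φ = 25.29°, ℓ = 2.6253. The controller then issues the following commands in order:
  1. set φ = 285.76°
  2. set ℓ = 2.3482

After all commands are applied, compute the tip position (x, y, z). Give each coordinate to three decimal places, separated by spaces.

0.276 -0.977 2.024

initial: κ=0.3959, φ=25.29°, ℓ=2.6253
cmd 1: set φ=285.76° → (κ,φ,ℓ)=(0.3959,285.76°,2.6253) → tip=(0.3384,-1.1990,2.1775)
cmd 2: set ℓ=2.3482 → (κ,φ,ℓ)=(0.3959,285.76°,2.3482) → tip=(0.2757,-0.9770,2.0243)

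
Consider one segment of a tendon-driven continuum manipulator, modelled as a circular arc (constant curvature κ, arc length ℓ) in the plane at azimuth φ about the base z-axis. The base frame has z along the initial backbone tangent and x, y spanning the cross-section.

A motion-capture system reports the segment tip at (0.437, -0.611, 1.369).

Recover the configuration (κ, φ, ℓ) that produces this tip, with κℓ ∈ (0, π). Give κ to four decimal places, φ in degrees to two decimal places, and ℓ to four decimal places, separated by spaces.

0.6161 305.57 1.6291

ρ = √(x²+y²) = √(0.437² + -0.611²) = 0.75119
φ = atan2(y, x) mod 360° = atan2(-0.611, 0.437) = 305.5731°
|p|² = ρ² + z² = 0.75119² + 1.369² = 2.43845
κ = 2ρ / |p|² = 2×0.75119 / 2.43845 = 0.61612
θ = 2·atan2(ρ, z) = 2·atan2(0.75119, 1.369) = 1.00371 rad
ℓ = θ/κ = 1.00371/0.61612 = 1.62908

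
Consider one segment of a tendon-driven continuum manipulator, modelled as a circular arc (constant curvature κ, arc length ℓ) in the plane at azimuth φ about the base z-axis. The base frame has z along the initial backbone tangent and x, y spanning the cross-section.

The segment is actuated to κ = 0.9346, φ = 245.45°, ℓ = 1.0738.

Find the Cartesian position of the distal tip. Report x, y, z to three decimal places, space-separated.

-0.206 -0.450 0.902

θ = κ·ℓ = 0.9346 × 1.0738 = 1.00357 rad
ρ = (1 − cos θ)/κ = (1 − 0.53729)/0.9346 = 0.49509
z = sin θ / κ = 0.84340/0.9346 = 0.90241
x = ρ cos φ = 0.49509 × cos(245.45°) = -0.20570
y = ρ sin φ = 0.49509 × sin(245.45°) = -0.45033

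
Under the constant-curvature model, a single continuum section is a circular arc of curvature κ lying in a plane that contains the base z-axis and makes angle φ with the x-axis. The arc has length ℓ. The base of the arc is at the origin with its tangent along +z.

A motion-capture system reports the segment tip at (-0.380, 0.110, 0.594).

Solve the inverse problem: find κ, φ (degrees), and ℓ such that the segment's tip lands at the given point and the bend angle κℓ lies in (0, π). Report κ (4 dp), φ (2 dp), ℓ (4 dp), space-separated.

1.5534 163.86 0.7565

ρ = √(x²+y²) = √(-0.380² + 0.110²) = 0.39560
φ = atan2(y, x) mod 360° = atan2(0.110, -0.380) = 163.8557°
|p|² = ρ² + z² = 0.39560² + 0.594² = 0.50934
κ = 2ρ / |p|² = 2×0.39560 / 0.50934 = 1.55340
θ = 2·atan2(ρ, z) = 2·atan2(0.39560, 0.594) = 1.17507 rad
ℓ = θ/κ = 1.17507/1.55340 = 0.75645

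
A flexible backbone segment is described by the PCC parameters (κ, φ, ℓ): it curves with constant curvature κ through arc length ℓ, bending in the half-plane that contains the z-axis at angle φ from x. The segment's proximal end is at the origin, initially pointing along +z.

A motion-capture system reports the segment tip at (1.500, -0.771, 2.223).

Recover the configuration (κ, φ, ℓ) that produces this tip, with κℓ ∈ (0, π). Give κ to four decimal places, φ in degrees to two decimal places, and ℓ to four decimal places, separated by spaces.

ρ = √(x²+y²) = √(1.500² + -0.771²) = 1.68655
φ = atan2(y, x) mod 360° = atan2(-0.771, 1.500) = 332.7968°
|p|² = ρ² + z² = 1.68655² + 2.223² = 7.78617
κ = 2ρ / |p|² = 2×1.68655 / 7.78617 = 0.43322
θ = 2·atan2(ρ, z) = 2·atan2(1.68655, 2.223) = 1.29807 rad
ℓ = θ/κ = 1.29807/0.43322 = 2.99635

0.4332 332.80 2.9964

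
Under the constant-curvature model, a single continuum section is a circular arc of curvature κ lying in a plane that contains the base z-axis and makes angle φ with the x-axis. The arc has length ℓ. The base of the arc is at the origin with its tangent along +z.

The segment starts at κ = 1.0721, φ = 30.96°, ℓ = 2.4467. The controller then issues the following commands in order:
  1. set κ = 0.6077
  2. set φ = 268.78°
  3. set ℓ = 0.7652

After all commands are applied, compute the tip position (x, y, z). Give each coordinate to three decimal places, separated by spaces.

-0.004 -0.175 0.738

initial: κ=1.0721, φ=30.96°, ℓ=2.4467
cmd 1: set κ=0.6077 → (κ,φ,ℓ)=(0.6077,30.96°,2.4467) → tip=(1.2928,0.7756,1.6398)
cmd 2: set φ=268.78° → (κ,φ,ℓ)=(0.6077,268.78°,2.4467) → tip=(-0.0321,-1.5072,1.6398)
cmd 3: set ℓ=0.7652 → (κ,φ,ℓ)=(0.6077,268.78°,0.7652) → tip=(-0.0037,-0.1747,0.7379)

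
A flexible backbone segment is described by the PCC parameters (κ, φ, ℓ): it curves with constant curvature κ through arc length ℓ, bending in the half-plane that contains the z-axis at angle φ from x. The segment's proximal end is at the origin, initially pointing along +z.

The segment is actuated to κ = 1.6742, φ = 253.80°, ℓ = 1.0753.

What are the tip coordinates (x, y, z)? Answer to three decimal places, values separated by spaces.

-0.205 -0.704 0.582

θ = κ·ℓ = 1.6742 × 1.0753 = 1.80027 rad
ρ = (1 − cos θ)/κ = (1 − -0.22746)/1.6742 = 0.73316
z = sin θ / κ = 0.97379/1.6742 = 0.58164
x = ρ cos φ = 0.73316 × cos(253.80°) = -0.20455
y = ρ sin φ = 0.73316 × sin(253.80°) = -0.70405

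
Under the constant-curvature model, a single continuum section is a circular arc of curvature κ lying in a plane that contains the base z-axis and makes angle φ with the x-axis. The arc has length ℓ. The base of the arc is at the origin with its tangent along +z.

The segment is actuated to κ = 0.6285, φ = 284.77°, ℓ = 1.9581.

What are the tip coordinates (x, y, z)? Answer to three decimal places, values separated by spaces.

θ = κ·ℓ = 0.6285 × 1.9581 = 1.23067 rad
ρ = (1 − cos θ)/κ = (1 − 0.33361)/0.6285 = 1.06029
z = sin θ / κ = 0.94271/0.6285 = 1.49994
x = ρ cos φ = 1.06029 × cos(284.77°) = 0.27031
y = ρ sin φ = 1.06029 × sin(284.77°) = -1.02525

0.270 -1.025 1.500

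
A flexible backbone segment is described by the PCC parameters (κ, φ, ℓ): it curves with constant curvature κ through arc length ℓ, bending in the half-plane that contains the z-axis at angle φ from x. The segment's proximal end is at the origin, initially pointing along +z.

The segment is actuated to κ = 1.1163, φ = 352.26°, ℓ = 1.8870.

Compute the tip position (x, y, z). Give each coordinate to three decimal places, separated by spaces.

1.341 -0.182 0.770

θ = κ·ℓ = 1.1163 × 1.8870 = 2.10646 rad
ρ = (1 − cos θ)/κ = (1 − -0.51041)/1.1163 = 1.35305
z = sin θ / κ = 0.85993/1.1163 = 0.77034
x = ρ cos φ = 1.35305 × cos(352.26°) = 1.34072
y = ρ sin φ = 1.35305 × sin(352.26°) = -0.18223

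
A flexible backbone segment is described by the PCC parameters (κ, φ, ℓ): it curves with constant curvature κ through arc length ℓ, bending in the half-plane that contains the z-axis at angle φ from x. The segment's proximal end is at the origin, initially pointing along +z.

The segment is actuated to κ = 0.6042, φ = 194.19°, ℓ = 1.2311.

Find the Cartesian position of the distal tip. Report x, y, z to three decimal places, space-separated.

θ = κ·ℓ = 0.6042 × 1.2311 = 0.74383 rad
ρ = (1 − cos θ)/κ = (1 − 0.73588)/0.6042 = 0.43714
z = sin θ / κ = 0.67711/0.6042 = 1.12067
x = ρ cos φ = 0.43714 × cos(194.19°) = -0.42380
y = ρ sin φ = 0.43714 × sin(194.19°) = -0.10716

-0.424 -0.107 1.121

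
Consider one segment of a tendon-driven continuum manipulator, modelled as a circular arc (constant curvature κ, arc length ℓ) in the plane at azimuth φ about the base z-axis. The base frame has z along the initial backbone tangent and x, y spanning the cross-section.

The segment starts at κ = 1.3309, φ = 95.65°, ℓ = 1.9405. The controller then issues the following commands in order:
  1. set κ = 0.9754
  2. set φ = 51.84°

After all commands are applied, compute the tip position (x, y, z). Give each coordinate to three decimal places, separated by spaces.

0.834 1.061 0.973

initial: κ=1.3309, φ=95.65°, ℓ=1.9405
cmd 1: set κ=0.9754 → (κ,φ,ℓ)=(0.9754,95.65°,1.9405) → tip=(-0.1329,1.3431,0.9725)
cmd 2: set φ=51.84° → (κ,φ,ℓ)=(0.9754,51.84°,1.9405) → tip=(0.8339,1.0612,0.9725)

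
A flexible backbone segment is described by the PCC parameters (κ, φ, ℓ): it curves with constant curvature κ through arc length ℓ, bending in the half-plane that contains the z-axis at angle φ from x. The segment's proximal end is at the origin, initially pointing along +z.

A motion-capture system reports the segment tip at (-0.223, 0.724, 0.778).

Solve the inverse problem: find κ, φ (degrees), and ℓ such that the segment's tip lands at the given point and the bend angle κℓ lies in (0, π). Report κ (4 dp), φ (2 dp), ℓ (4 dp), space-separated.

ρ = √(x²+y²) = √(-0.223² + 0.724²) = 0.75757
φ = atan2(y, x) mod 360° = atan2(0.724, -0.223) = 107.1194°
|p|² = ρ² + z² = 0.75757² + 0.778² = 1.17919
κ = 2ρ / |p|² = 2×0.75757 / 1.17919 = 1.28489
θ = 2·atan2(ρ, z) = 2·atan2(0.75757, 0.778) = 1.54418 rad
ℓ = θ/κ = 1.54418/1.28489 = 1.20180

1.2849 107.12 1.2018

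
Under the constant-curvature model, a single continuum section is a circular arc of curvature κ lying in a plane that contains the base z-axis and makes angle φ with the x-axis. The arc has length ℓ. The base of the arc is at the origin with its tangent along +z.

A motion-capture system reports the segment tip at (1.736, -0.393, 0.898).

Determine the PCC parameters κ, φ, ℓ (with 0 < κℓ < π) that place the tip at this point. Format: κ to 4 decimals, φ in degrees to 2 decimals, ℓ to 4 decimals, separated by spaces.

0.8957 347.24 2.4642

ρ = √(x²+y²) = √(1.736² + -0.393²) = 1.77993
φ = atan2(y, x) mod 360° = atan2(-0.393, 1.736) = 347.2442°
|p|² = ρ² + z² = 1.77993² + 0.898² = 3.97455
κ = 2ρ / |p|² = 2×1.77993 / 3.97455 = 0.89566
θ = 2·atan2(ρ, z) = 2·atan2(1.77993, 0.898) = 2.20709 rad
ℓ = θ/κ = 2.20709/0.89566 = 2.46419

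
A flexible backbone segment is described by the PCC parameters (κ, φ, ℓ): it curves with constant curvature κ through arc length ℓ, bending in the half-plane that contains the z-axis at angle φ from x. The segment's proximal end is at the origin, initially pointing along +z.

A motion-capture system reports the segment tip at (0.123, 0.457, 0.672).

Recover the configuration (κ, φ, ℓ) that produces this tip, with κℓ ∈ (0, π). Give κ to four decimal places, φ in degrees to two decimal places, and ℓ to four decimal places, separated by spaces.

ρ = √(x²+y²) = √(0.123² + 0.457²) = 0.47326
φ = atan2(y, x) mod 360° = atan2(0.457, 0.123) = 74.9360°
|p|² = ρ² + z² = 0.47326² + 0.672² = 0.67556
κ = 2ρ / |p|² = 2×0.47326 / 0.67556 = 1.40109
θ = 2·atan2(ρ, z) = 2·atan2(0.47326, 0.672) = 1.22716 rad
ℓ = θ/κ = 1.22716/1.40109 = 0.87586

1.4011 74.94 0.8759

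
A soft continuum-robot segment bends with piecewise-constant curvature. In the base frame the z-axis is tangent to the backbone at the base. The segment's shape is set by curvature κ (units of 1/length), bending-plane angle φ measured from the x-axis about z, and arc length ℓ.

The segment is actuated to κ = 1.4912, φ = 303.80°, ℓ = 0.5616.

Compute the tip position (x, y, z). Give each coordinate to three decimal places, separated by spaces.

0.123 -0.184 0.498

θ = κ·ℓ = 1.4912 × 0.5616 = 0.83746 rad
ρ = (1 − cos θ)/κ = (1 − 0.66935)/1.4912 = 0.22173
z = sin θ / κ = 0.74294/1.4912 = 0.49822
x = ρ cos φ = 0.22173 × cos(303.80°) = 0.12335
y = ρ sin φ = 0.22173 × sin(303.80°) = -0.18426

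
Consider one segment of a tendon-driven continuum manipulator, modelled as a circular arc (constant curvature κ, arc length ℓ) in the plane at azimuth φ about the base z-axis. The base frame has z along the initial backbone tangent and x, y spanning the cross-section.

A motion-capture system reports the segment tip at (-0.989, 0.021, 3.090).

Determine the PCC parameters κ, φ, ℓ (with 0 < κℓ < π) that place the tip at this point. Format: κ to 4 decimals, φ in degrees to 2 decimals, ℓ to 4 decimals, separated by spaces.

0.1879 178.78 3.2970

ρ = √(x²+y²) = √(-0.989² + 0.021²) = 0.98922
φ = atan2(y, x) mod 360° = atan2(0.021, -0.989) = 178.7836°
|p|² = ρ² + z² = 0.98922² + 3.090² = 10.52666
κ = 2ρ / |p|² = 2×0.98922 / 10.52666 = 0.18795
θ = 2·atan2(ρ, z) = 2·atan2(0.98922, 3.090) = 0.61965 rad
ℓ = θ/κ = 0.61965/0.18795 = 3.29698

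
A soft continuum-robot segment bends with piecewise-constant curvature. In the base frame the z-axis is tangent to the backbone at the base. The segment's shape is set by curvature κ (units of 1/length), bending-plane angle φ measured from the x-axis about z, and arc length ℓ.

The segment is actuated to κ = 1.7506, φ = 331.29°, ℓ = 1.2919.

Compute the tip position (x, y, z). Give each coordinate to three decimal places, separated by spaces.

0.820 -0.449 0.440

θ = κ·ℓ = 1.7506 × 1.2919 = 2.26160 rad
ρ = (1 − cos θ)/κ = (1 − -0.63716)/1.7506 = 0.93520
z = sin θ / κ = 0.77073/1.7506 = 0.44027
x = ρ cos φ = 0.93520 × cos(331.29°) = 0.82023
y = ρ sin φ = 0.93520 × sin(331.29°) = -0.44925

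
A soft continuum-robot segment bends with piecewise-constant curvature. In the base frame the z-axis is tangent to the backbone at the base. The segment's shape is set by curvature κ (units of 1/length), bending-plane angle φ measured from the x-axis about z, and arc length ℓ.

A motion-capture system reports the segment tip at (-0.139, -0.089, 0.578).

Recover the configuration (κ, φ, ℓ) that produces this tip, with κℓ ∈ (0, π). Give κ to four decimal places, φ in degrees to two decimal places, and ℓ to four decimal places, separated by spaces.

0.9136 212.63 0.6089

ρ = √(x²+y²) = √(-0.139² + -0.089²) = 0.16505
φ = atan2(y, x) mod 360° = atan2(-0.089, -0.139) = 212.6309°
|p|² = ρ² + z² = 0.16505² + 0.578² = 0.36133
κ = 2ρ / |p|² = 2×0.16505 / 0.36133 = 0.91359
θ = 2·atan2(ρ, z) = 2·atan2(0.16505, 0.578) = 0.55631 rad
ℓ = θ/κ = 0.55631/0.91359 = 0.60893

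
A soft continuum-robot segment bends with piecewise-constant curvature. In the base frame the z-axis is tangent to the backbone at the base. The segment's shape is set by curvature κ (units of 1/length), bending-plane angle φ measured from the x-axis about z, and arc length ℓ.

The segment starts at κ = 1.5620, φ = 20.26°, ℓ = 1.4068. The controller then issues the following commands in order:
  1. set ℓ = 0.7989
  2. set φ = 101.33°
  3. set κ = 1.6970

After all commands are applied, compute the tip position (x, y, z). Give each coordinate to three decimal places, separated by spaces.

-0.091 0.454 0.576

initial: κ=1.5620, φ=20.26°, ℓ=1.4068
cmd 1: set ℓ=0.7989 → (κ,φ,ℓ)=(1.5620,20.26°,0.7989) → tip=(0.4100,0.1513,0.6071)
cmd 2: set φ=101.33° → (κ,φ,ℓ)=(1.5620,101.33°,0.7989) → tip=(-0.0859,0.4285,0.6071)
cmd 3: set κ=1.6970 → (κ,φ,ℓ)=(1.6970,101.33°,0.7989) → tip=(-0.0911,0.4545,0.5757)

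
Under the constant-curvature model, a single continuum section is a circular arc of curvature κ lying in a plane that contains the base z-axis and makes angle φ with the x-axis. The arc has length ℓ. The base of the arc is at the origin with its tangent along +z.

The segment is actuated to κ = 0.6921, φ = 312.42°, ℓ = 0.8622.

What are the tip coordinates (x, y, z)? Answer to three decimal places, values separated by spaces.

θ = κ·ℓ = 0.6921 × 0.8622 = 0.59673 rad
ρ = (1 − cos θ)/κ = (1 − 0.82718)/0.6921 = 0.24971
z = sin θ / κ = 0.56194/0.6921 = 0.81193
x = ρ cos φ = 0.24971 × cos(312.42°) = 0.16844
y = ρ sin φ = 0.24971 × sin(312.42°) = -0.18434

0.168 -0.184 0.812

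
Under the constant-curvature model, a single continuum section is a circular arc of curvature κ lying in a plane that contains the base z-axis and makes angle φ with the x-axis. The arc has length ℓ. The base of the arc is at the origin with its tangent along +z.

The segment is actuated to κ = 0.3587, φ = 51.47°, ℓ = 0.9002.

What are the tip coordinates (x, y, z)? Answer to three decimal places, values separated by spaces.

θ = κ·ℓ = 0.3587 × 0.9002 = 0.32290 rad
ρ = (1 − cos θ)/κ = (1 − 0.94832)/0.3587 = 0.14408
z = sin θ / κ = 0.31732/0.3587 = 0.88464
x = ρ cos φ = 0.14408 × cos(51.47°) = 0.08975
y = ρ sin φ = 0.14408 × sin(51.47°) = 0.11271

0.090 0.113 0.885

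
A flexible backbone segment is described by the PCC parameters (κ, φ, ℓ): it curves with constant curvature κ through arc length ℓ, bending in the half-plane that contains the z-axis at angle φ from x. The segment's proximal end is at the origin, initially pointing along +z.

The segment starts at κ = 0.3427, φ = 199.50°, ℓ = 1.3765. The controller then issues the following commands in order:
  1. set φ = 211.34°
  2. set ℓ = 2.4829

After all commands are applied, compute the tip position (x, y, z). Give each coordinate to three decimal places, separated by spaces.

-0.849 -0.517 2.194

initial: κ=0.3427, φ=199.50°, ℓ=1.3765
cmd 1: set φ=211.34° → (κ,φ,ℓ)=(0.3427,211.34°,1.3765) → tip=(-0.2722,-0.1658,1.3260)
cmd 2: set ℓ=2.4829 → (κ,φ,ℓ)=(0.3427,211.34°,2.4829) → tip=(-0.8491,-0.5171,2.1940)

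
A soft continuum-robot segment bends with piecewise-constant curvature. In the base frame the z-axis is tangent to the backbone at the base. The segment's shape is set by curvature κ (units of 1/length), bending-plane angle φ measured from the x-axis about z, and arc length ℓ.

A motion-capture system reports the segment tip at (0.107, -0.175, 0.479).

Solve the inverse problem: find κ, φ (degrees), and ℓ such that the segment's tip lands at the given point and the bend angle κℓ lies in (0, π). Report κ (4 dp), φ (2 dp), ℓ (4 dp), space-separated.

1.5109 301.44 0.5356

ρ = √(x²+y²) = √(0.107² + -0.175²) = 0.20512
φ = atan2(y, x) mod 360° = atan2(-0.175, 0.107) = 301.4428°
|p|² = ρ² + z² = 0.20512² + 0.479² = 0.27151
κ = 2ρ / |p|² = 2×0.20512 / 0.27151 = 1.51093
θ = 2·atan2(ρ, z) = 2·atan2(0.20512, 0.479) = 0.80920 rad
ℓ = θ/κ = 0.80920/1.51093 = 0.53556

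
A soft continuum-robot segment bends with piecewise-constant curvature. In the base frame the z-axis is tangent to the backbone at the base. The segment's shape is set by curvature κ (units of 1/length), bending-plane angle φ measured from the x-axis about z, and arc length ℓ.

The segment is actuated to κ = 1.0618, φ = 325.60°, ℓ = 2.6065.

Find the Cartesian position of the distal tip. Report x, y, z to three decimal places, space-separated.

θ = κ·ℓ = 1.0618 × 2.6065 = 2.76758 rad
ρ = (1 − cos θ)/κ = (1 − -0.93087)/1.0618 = 1.81849
z = sin θ / κ = 0.36535/1.0618 = 0.34409
x = ρ cos φ = 1.81849 × cos(325.60°) = 1.50046
y = ρ sin φ = 1.81849 × sin(325.60°) = -1.02739

1.500 -1.027 0.344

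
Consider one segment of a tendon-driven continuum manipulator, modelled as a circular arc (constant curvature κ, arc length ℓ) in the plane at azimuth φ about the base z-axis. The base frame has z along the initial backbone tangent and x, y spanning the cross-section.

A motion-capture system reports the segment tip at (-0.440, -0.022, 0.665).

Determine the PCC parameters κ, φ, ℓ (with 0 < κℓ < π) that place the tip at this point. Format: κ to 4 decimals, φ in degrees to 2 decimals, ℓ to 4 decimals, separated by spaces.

ρ = √(x²+y²) = √(-0.440² + -0.022²) = 0.44055
φ = atan2(y, x) mod 360° = atan2(-0.022, -0.440) = 182.8624°
|p|² = ρ² + z² = 0.44055² + 0.665² = 0.63631
κ = 2ρ / |p|² = 2×0.44055 / 0.63631 = 1.38470
θ = 2·atan2(ρ, z) = 2·atan2(0.44055, 0.665) = 1.17020 rad
ℓ = θ/κ = 1.17020/1.38470 = 0.84509

1.3847 182.86 0.8451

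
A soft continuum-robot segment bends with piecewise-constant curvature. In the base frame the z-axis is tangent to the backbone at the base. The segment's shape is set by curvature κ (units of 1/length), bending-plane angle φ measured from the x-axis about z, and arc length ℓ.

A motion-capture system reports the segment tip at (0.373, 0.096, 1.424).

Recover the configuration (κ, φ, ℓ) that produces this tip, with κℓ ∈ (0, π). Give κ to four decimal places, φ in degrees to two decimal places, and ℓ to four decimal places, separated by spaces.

ρ = √(x²+y²) = √(0.373² + 0.096²) = 0.38516
φ = atan2(y, x) mod 360° = atan2(0.096, 0.373) = 14.4331°
|p|² = ρ² + z² = 0.38516² + 1.424² = 2.17612
κ = 2ρ / |p|² = 2×0.38516 / 2.17612 = 0.35398
θ = 2·atan2(ρ, z) = 2·atan2(0.38516, 1.424) = 0.52831 rad
ℓ = θ/κ = 0.52831/0.35398 = 1.49246

0.3540 14.43 1.4925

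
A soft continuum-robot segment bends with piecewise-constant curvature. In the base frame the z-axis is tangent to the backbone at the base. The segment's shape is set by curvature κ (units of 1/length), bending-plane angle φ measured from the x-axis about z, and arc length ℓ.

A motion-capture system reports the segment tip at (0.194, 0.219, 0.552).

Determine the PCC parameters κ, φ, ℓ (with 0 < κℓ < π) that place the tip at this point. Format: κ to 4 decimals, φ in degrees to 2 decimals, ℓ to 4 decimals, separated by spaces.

1.4992 48.46 0.6502

ρ = √(x²+y²) = √(0.194² + 0.219²) = 0.29257
φ = atan2(y, x) mod 360° = atan2(0.219, 0.194) = 48.4640°
|p|² = ρ² + z² = 0.29257² + 0.552² = 0.39030
κ = 2ρ / |p|² = 2×0.29257 / 0.39030 = 1.49920
θ = 2·atan2(ρ, z) = 2·atan2(0.29257, 0.552) = 0.97474 rad
ℓ = θ/κ = 0.97474/1.49920 = 0.65018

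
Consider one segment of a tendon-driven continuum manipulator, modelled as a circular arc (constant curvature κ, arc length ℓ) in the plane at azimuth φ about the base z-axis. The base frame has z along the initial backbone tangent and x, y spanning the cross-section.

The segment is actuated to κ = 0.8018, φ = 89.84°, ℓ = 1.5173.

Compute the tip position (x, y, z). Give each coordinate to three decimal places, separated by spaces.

0.002 0.815 1.170

θ = κ·ℓ = 0.8018 × 1.5173 = 1.21657 rad
ρ = (1 − cos θ)/κ = (1 − 0.34686)/0.8018 = 0.81459
z = sin θ / κ = 0.93792/0.8018 = 1.16976
x = ρ cos φ = 0.81459 × cos(89.84°) = 0.00227
y = ρ sin φ = 0.81459 × sin(89.84°) = 0.81458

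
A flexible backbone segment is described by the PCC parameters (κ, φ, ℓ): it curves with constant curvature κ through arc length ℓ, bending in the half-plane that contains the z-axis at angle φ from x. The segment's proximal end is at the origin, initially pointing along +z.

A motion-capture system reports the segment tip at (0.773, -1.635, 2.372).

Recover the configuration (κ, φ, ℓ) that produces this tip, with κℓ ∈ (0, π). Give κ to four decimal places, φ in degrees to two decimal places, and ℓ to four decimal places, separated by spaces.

ρ = √(x²+y²) = √(0.773² + -1.635²) = 1.80852
φ = atan2(y, x) mod 360° = atan2(-1.635, 0.773) = 295.3040°
|p|² = ρ² + z² = 1.80852² + 2.372² = 8.89714
κ = 2ρ / |p|² = 2×1.80852 / 8.89714 = 0.40654
θ = 2·atan2(ρ, z) = 2·atan2(1.80852, 2.372) = 1.30284 rad
ℓ = θ/κ = 1.30284/0.40654 = 3.20470

0.4065 295.30 3.2047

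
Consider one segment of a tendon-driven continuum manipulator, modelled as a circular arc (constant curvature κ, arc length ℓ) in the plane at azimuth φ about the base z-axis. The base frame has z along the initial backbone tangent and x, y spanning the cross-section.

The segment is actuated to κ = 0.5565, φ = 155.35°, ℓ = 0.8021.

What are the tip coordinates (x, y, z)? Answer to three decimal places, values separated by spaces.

-0.160 0.073 0.776

θ = κ·ℓ = 0.5565 × 0.8021 = 0.44637 rad
ρ = (1 − cos θ)/κ = (1 − 0.90202)/0.5565 = 0.17606
z = sin θ / κ = 0.43169/0.5565 = 0.77573
x = ρ cos φ = 0.17606 × cos(155.35°) = -0.16002
y = ρ sin φ = 0.17606 × sin(155.35°) = 0.07343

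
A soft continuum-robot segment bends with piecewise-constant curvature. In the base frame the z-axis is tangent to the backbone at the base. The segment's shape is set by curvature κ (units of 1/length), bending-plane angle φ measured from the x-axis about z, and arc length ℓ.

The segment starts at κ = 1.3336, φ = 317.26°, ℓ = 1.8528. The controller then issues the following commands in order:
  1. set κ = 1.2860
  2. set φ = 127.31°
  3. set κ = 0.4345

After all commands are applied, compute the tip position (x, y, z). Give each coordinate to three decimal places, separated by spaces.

initial: κ=1.3336, φ=317.26°, ℓ=1.8528
cmd 1: set κ=1.2860 → (κ,φ,ℓ)=(1.2860,317.26°,1.8528) → tip=(0.9855,-0.9107,0.5351)
cmd 2: set φ=127.31° → (κ,φ,ℓ)=(1.2860,127.31°,1.8528) → tip=(-0.8133,1.0673,0.5351)
cmd 3: set κ=0.4345 → (κ,φ,ℓ)=(0.4345,127.31°,1.8528) → tip=(-0.4282,0.5618,1.6591)

-0.428 0.562 1.659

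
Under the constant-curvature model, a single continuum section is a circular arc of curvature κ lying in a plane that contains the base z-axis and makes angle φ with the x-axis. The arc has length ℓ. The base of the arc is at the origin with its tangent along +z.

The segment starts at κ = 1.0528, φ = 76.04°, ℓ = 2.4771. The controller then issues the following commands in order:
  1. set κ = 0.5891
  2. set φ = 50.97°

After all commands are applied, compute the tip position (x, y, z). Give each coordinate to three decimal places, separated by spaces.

0.950 1.172 1.687

initial: κ=1.0528, φ=76.04°, ℓ=2.4771
cmd 1: set κ=0.5891 → (κ,φ,ℓ)=(0.5891,76.04°,2.4771) → tip=(0.3639,1.4640,1.6870)
cmd 2: set φ=50.97° → (κ,φ,ℓ)=(0.5891,50.97°,2.4771) → tip=(0.9500,1.1719,1.6870)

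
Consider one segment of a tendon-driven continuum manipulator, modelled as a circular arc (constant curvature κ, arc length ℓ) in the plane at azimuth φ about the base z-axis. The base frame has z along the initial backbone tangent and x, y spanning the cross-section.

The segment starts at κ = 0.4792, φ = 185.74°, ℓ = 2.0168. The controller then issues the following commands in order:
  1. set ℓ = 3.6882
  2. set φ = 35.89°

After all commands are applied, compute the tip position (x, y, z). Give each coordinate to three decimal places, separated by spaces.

initial: κ=0.4792, φ=185.74°, ℓ=2.0168
cmd 1: set ℓ=3.6882 → (κ,φ,ℓ)=(0.4792,185.74°,3.6882) → tip=(-2.4819,-0.2495,2.0466)
cmd 2: set φ=35.89° → (κ,φ,ℓ)=(0.4792,35.89°,3.6882) → tip=(2.0208,1.4623,2.0466)

2.021 1.462 2.047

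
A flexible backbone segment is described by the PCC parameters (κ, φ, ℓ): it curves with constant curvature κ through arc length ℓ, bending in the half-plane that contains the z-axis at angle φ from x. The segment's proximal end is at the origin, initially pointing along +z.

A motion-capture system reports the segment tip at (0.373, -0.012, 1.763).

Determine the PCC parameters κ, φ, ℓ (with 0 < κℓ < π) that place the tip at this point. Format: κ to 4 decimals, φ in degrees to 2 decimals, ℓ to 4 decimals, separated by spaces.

ρ = √(x²+y²) = √(0.373² + -0.012²) = 0.37319
φ = atan2(y, x) mod 360° = atan2(-0.012, 0.373) = 358.1573°
|p|² = ρ² + z² = 0.37319² + 1.763² = 3.24744
κ = 2ρ / |p|² = 2×0.37319 / 3.24744 = 0.22984
θ = 2·atan2(ρ, z) = 2·atan2(0.37319, 1.763) = 0.41720 rad
ℓ = θ/κ = 0.41720/0.22984 = 1.81520

0.2298 358.16 1.8152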